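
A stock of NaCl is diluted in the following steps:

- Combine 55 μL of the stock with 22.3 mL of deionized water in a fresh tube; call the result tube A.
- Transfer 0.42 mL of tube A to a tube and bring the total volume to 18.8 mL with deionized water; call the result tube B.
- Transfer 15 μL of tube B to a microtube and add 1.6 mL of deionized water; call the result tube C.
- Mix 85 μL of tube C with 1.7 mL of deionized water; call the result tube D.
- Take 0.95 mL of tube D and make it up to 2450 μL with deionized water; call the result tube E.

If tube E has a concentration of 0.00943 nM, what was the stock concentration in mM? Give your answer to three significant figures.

1.00 mM

Step 1: 55 μL + 22.3 mL = 22355 μL total → factor 22355/55 = 406.45
Step 2: 0.42 mL brought to 18.8 mL → factor 18.8/0.42 = 44.762
Step 3: 15 μL + 1.6 mL = 1615 μL total → factor 1615/15 = 107.67
Step 4: 85 μL + 1.7 mL = 1785 μL total → factor 1785/85 = 21
Step 5: 0.95 mL brought to 2450 μL → factor 2.45/0.95 = 2.5789
Overall dilution factor = 406.45 × 44.762 × 107.67 × 21 × 2.5789 = 1.0609 × 10^8
Stock = 0.00943 nM × 1.0609 × 10^8 = 1.000 × 10^6 nM = 1.00 mM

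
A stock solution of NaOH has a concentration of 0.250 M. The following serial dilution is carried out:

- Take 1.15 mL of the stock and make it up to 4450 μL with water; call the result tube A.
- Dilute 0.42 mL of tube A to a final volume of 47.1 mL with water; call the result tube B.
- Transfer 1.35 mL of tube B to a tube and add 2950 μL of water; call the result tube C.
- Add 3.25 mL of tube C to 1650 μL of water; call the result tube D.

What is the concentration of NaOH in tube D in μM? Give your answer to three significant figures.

Step 1: 1.15 mL brought to 4450 μL → factor 4.45/1.15 = 3.8696
Step 2: 0.42 mL brought to 47.1 mL → factor 47.1/0.42 = 112.14
Step 3: 1.35 mL + 2950 μL = 4.3 mL total → factor 4.3/1.35 = 3.1852
Step 4: 3.25 mL + 1650 μL = 4.9 mL total → factor 4.9/3.25 = 1.5077
Overall dilution factor = 3.8696 × 112.14 × 3.1852 × 1.5077 = 2083.9
Final = 0.250 M / 2083.9 = 0.0001200 M = 120 μM

120 μM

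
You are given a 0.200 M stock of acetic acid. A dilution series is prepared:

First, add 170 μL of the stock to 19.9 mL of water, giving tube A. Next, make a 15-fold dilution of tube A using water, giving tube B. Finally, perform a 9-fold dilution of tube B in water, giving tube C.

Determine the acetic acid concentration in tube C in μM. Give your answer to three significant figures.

Step 1: 170 μL + 19.9 mL = 20070 μL total → factor 20070/170 = 118.06
Step 2: 15-fold → factor 15
Step 3: 9-fold → factor 9
Overall dilution factor = 118.06 × 15 × 9 = 15938
Final = 0.200 M / 15938 = 1.255 × 10^-5 M = 12.5 μM

12.5 μM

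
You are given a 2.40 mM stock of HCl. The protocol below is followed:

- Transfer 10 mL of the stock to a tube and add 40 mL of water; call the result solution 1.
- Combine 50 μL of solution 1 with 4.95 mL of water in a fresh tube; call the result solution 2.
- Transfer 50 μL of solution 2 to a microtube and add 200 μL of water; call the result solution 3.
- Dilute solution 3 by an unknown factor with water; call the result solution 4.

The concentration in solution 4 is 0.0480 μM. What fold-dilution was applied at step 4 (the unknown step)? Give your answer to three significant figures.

20.0-fold

Step 1: 10 mL + 40 mL = 50 mL total → factor 50/10 = 5
Step 2: 50 μL + 4.95 mL = 5000 μL total → factor 5000/50 = 100
Step 3: 50 μL + 200 μL = 250 μL total → factor 250/50 = 5
Step 4: unknown factor x
Product of known-step factors = 2500
Overall factor = 2.40 mM / (0.0480 μM) = 50000
x = 50000 / 2500 = 20.0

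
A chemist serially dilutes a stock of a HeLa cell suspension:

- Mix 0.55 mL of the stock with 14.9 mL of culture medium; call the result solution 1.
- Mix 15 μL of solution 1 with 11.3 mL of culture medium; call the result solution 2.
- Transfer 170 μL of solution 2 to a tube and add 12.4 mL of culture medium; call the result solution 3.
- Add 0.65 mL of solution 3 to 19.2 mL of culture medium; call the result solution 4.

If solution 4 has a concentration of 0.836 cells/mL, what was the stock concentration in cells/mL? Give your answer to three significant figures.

4.00 × 10^7 cells/mL

Step 1: 0.55 mL + 14.9 mL = 15.45 mL total → factor 15.45/0.55 = 28.091
Step 2: 15 μL + 11.3 mL = 11315 μL total → factor 11315/15 = 754.33
Step 3: 170 μL + 12.4 mL = 12570 μL total → factor 12570/170 = 73.941
Step 4: 0.65 mL + 19.2 mL = 19.85 mL total → factor 19.85/0.65 = 30.538
Overall dilution factor = 28.091 × 754.33 × 73.941 × 30.538 = 4.7848 × 10^7
Stock = 0.836 cells/mL × 4.7848 × 10^7 = 4.00 × 10^7 cells/mL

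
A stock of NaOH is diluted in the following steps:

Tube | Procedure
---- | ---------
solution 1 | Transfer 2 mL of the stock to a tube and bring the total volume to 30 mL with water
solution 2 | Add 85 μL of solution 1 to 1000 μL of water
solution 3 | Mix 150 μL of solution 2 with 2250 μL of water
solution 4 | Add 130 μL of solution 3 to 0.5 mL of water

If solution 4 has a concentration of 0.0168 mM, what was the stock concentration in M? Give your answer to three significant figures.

0.249 M

Step 1: 2 mL brought to 30 mL → factor 30/2 = 15
Step 2: 85 μL + 1000 μL = 1085 μL total → factor 1085/85 = 12.765
Step 3: 150 μL + 2250 μL = 2400 μL total → factor 2400/150 = 16
Step 4: 130 μL + 0.5 mL = 630 μL total → factor 630/130 = 4.8462
Overall dilution factor = 15 × 12.765 × 16 × 4.8462 = 14846
Stock = 0.0168 mM × 14846 = 249.4 mM = 0.249 M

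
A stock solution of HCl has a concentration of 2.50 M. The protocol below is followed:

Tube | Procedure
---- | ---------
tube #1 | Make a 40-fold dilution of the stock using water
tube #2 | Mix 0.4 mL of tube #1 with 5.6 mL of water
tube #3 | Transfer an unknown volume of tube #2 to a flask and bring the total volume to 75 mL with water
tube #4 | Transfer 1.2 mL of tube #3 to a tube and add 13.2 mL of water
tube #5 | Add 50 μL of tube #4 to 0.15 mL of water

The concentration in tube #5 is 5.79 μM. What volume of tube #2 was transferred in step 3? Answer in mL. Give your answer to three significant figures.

Step 1: 40-fold → factor 40
Step 2: 0.4 mL + 5.6 mL = 6 mL total → factor 6/0.4 = 15
Step 3: v brought to 75 mL → factor = 75 mL/v
Step 4: 1.2 mL + 13.2 mL = 14.4 mL total → factor 14.4/1.2 = 12
Step 5: 50 μL + 0.15 mL = 200 μL total → factor 200/50 = 4
Product of known-step factors = 28800
Overall factor = 2.50 M / (5.79 μM) = 4.3178 × 10^5
Step-3 factor = 4.3178 × 10^5 / 28800 = 14.992
v = 75 mL / 14.992 = 5.00 mL

5.00 mL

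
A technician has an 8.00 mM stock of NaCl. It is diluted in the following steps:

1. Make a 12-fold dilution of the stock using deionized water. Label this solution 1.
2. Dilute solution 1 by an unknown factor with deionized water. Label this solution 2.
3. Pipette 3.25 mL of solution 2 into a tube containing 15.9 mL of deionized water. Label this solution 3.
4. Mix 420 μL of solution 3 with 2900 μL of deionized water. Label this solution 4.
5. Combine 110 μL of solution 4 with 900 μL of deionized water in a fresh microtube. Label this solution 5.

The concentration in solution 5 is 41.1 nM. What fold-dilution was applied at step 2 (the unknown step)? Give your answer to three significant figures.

Step 1: 12-fold → factor 12
Step 2: unknown factor x
Step 3: 3.25 mL + 15.9 mL = 19.15 mL total → factor 19.15/3.25 = 5.8923
Step 4: 420 μL + 2900 μL = 3320 μL total → factor 3320/420 = 7.9048
Step 5: 110 μL + 900 μL = 1010 μL total → factor 1010/110 = 9.1818
Product of known-step factors = 5132
Overall factor = 8.00 mM / (41.1 nM) = 1.9465 × 10^5
x = 1.9465 × 10^5 / 5132 = 37.9

37.9-fold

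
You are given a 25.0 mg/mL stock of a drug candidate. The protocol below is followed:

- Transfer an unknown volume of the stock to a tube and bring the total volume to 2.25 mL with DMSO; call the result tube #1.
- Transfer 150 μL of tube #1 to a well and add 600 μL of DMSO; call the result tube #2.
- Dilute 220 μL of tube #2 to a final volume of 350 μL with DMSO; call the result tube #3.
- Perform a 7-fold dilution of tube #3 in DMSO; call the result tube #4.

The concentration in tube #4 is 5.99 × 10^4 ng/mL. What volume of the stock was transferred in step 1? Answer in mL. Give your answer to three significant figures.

Step 1: v brought to 2.25 mL → factor = 2.25 mL/v
Step 2: 150 μL + 600 μL = 750 μL total → factor 750/150 = 5
Step 3: 220 μL brought to 350 μL → factor 350/220 = 1.5909
Step 4: 7-fold → factor 7
Product of known-step factors = 55.682
Overall factor = 25.0 mg/mL / (5.99 × 10^4 ng/mL) = 417.36
Step-1 factor = 417.36 / 55.682 = 7.4955
v = 2.25 mL / 7.4955 = 0.300 mL

0.300 mL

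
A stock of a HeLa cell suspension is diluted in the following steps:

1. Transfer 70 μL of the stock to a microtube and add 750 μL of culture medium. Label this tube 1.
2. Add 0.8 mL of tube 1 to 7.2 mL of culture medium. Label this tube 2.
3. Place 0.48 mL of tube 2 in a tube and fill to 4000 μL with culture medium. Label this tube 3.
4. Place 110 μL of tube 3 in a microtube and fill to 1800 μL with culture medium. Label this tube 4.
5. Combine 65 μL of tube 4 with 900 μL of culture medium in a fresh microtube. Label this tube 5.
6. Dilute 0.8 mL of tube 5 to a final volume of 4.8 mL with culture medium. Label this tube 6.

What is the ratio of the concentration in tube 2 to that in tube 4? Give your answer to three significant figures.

Step 1: 70 μL + 750 μL = 820 μL total → factor 820/70 = 11.714
Step 2: 0.8 mL + 7.2 mL = 8 mL total → factor 8/0.8 = 10
Step 3: 0.48 mL brought to 4000 μL → factor 4/0.48 = 8.3333
Step 4: 110 μL brought to 1800 μL → factor 1800/110 = 16.364
Dilution factor to tube 2 = 117.14; to tube 4 = 15974
[tube 2]/[tube 4] = (factor to tube 4)/(factor to tube 2) = 15974/117.14 = 136

136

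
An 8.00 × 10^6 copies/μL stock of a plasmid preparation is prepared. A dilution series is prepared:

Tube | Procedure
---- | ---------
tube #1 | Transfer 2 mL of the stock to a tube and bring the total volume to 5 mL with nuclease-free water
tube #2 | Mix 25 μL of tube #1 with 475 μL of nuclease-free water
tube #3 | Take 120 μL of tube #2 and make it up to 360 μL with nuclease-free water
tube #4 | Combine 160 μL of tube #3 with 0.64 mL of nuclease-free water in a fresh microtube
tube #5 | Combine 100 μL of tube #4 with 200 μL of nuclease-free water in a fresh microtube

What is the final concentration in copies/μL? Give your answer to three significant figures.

3.56 × 10^3 copies/μL

Step 1: 2 mL brought to 5 mL → factor 5/2 = 2.5
Step 2: 25 μL + 475 μL = 500 μL total → factor 500/25 = 20
Step 3: 120 μL brought to 360 μL → factor 360/120 = 3
Step 4: 160 μL + 0.64 mL = 800 μL total → factor 800/160 = 5
Step 5: 100 μL + 200 μL = 300 μL total → factor 300/100 = 3
Overall dilution factor = 2.5 × 20 × 3 × 5 × 3 = 2250
Final = 8.00 × 10^6 copies/μL / 2250 = 3.56 × 10^3 copies/μL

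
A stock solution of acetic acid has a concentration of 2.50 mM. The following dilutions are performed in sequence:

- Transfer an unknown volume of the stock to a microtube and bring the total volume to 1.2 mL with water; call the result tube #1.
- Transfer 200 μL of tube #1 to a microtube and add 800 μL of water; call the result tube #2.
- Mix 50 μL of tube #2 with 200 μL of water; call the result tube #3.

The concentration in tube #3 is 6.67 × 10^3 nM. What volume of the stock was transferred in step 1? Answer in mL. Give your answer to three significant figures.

0.0800 mL

Step 1: v brought to 1.2 mL → factor = 1.2 mL/v
Step 2: 200 μL + 800 μL = 1000 μL total → factor 1000/200 = 5
Step 3: 50 μL + 200 μL = 250 μL total → factor 250/50 = 5
Product of known-step factors = 25
Overall factor = 2.50 mM / (6.67 × 10^3 nM) = 374.81
Step-1 factor = 374.81 / 25 = 14.993
v = 1.2 mL / 14.993 = 0.0800 mL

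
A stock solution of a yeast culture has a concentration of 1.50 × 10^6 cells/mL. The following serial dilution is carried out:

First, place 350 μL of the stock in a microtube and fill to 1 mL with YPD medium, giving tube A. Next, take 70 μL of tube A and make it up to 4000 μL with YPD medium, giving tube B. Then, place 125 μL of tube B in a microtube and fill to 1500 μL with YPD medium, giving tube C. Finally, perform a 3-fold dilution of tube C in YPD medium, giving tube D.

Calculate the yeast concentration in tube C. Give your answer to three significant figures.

Step 1: 350 μL brought to 1 mL → factor 1000/350 = 2.8571
Step 2: 70 μL brought to 4000 μL → factor 4000/70 = 57.143
Step 3: 125 μL brought to 1500 μL → factor 1500/125 = 12
Dilution factor through tube C = 2.8571 × 57.143 × 12 = 1959.2
[tube C] = 1.50 × 10^6 cells/mL / 1959.2 = 766 cells/mL

766 cells/mL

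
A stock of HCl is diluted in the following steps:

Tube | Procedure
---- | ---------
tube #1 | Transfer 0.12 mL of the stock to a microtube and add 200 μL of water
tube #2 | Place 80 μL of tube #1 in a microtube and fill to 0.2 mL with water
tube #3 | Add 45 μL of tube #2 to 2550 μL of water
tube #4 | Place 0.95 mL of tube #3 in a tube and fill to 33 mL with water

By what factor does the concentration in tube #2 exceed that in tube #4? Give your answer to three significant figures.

Step 1: 0.12 mL + 200 μL = 0.32 mL total → factor 0.32/0.12 = 2.6667
Step 2: 80 μL brought to 0.2 mL → factor 200/80 = 2.5
Step 3: 45 μL + 2550 μL = 2595 μL total → factor 2595/45 = 57.667
Step 4: 0.95 mL brought to 33 mL → factor 33/0.95 = 34.737
Dilution factor to tube #2 = 6.6667; to tube #4 = 13354
[tube #2]/[tube #4] = (factor to tube #4)/(factor to tube #2) = 13354/6.6667 = 2.00 × 10^3

2.00 × 10^3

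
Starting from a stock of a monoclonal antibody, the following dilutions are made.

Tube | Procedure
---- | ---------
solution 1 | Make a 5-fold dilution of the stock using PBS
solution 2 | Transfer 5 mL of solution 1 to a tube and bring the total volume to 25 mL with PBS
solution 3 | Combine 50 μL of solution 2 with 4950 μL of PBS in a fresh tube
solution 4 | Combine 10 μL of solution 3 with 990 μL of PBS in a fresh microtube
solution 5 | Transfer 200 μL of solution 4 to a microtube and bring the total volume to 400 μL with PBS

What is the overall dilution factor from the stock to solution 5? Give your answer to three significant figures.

5.00 × 10^5

Step 1: 5-fold → factor 5
Step 2: 5 mL brought to 25 mL → factor 25/5 = 5
Step 3: 50 μL + 4950 μL = 5000 μL total → factor 5000/50 = 100
Step 4: 10 μL + 990 μL = 1000 μL total → factor 1000/10 = 100
Step 5: 200 μL brought to 400 μL → factor 400/200 = 2
Overall dilution factor = 5 × 5 × 100 × 100 × 2 = 5 × 10^5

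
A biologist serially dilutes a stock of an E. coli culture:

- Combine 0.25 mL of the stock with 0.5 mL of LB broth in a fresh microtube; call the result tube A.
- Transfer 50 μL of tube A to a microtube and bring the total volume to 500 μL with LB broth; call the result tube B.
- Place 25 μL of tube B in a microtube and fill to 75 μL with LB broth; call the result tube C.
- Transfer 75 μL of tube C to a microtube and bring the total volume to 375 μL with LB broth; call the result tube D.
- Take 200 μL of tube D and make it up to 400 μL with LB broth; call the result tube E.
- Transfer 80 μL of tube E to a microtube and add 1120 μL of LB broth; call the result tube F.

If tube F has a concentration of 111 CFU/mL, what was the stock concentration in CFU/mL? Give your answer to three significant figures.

1.50 × 10^6 CFU/mL

Step 1: 0.25 mL + 0.5 mL = 0.75 mL total → factor 0.75/0.25 = 3
Step 2: 50 μL brought to 500 μL → factor 500/50 = 10
Step 3: 25 μL brought to 75 μL → factor 75/25 = 3
Step 4: 75 μL brought to 375 μL → factor 375/75 = 5
Step 5: 200 μL brought to 400 μL → factor 400/200 = 2
Step 6: 80 μL + 1120 μL = 1200 μL total → factor 1200/80 = 15
Overall dilution factor = 3 × 10 × 3 × 5 × 2 × 15 = 13500
Stock = 111 CFU/mL × 13500 = 1.50 × 10^6 CFU/mL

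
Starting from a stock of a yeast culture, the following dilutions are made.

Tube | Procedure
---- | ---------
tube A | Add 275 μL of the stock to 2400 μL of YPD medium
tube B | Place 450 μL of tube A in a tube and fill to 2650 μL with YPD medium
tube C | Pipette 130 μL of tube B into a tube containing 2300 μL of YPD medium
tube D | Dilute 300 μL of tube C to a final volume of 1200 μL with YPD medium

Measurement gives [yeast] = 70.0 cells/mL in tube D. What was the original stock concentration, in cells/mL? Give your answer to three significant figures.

3.00 × 10^5 cells/mL

Step 1: 275 μL + 2400 μL = 2675 μL total → factor 2675/275 = 9.7273
Step 2: 450 μL brought to 2650 μL → factor 2650/450 = 5.8889
Step 3: 130 μL + 2300 μL = 2430 μL total → factor 2430/130 = 18.692
Step 4: 300 μL brought to 1200 μL → factor 1200/300 = 4
Overall dilution factor = 9.7273 × 5.8889 × 18.692 × 4 = 4283
Stock = 70.0 cells/mL × 4283 = 3.00 × 10^5 cells/mL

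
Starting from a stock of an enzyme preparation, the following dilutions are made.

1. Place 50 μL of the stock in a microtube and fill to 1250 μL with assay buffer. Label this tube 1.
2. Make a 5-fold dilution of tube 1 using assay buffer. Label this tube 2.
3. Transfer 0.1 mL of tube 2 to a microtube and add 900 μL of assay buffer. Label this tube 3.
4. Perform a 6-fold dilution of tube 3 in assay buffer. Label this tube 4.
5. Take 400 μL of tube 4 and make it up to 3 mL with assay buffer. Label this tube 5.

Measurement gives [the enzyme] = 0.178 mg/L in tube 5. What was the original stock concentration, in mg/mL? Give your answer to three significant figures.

Step 1: 50 μL brought to 1250 μL → factor 1250/50 = 25
Step 2: 5-fold → factor 5
Step 3: 0.1 mL + 900 μL = 1 mL total → factor 1/0.1 = 10
Step 4: 6-fold → factor 6
Step 5: 400 μL brought to 3 mL → factor 3000/400 = 7.5
Overall dilution factor = 25 × 5 × 10 × 6 × 7.5 = 56250
Stock = 0.178 mg/L × 56250 = 1.001 × 10^4 mg/L = 10.0 mg/mL

10.0 mg/mL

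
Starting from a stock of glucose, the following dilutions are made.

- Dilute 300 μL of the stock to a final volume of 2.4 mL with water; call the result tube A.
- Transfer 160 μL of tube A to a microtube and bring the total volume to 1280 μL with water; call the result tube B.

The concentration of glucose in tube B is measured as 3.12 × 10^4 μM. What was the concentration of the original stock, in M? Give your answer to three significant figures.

Step 1: 300 μL brought to 2.4 mL → factor 2400/300 = 8
Step 2: 160 μL brought to 1280 μL → factor 1280/160 = 8
Overall dilution factor = 8 × 8 = 64
Stock = 3.12 × 10^4 μM × 64 = 1.997 × 10^6 μM = 2.00 M

2.00 M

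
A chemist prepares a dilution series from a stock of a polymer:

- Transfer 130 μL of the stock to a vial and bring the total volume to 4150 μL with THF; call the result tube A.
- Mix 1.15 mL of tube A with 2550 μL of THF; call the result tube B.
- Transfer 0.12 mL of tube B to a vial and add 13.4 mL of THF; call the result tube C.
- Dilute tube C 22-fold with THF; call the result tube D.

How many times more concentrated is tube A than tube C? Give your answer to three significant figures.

362

Step 1: 130 μL brought to 4150 μL → factor 4150/130 = 31.923
Step 2: 1.15 mL + 2550 μL = 3.7 mL total → factor 3.7/1.15 = 3.2174
Step 3: 0.12 mL + 13.4 mL = 13.52 mL total → factor 13.52/0.12 = 112.67
Dilution factor to tube A = 31.923; to tube C = 11572
[tube A]/[tube C] = (factor to tube C)/(factor to tube A) = 11572/31.923 = 362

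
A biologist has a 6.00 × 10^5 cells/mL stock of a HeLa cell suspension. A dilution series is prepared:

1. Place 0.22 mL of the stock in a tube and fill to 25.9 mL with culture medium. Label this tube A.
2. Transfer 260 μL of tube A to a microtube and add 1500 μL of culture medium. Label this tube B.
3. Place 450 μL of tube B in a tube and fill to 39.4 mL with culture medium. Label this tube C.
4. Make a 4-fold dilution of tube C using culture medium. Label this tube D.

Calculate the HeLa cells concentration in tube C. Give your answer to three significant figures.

8.60 cells/mL

Step 1: 0.22 mL brought to 25.9 mL → factor 25.9/0.22 = 117.73
Step 2: 260 μL + 1500 μL = 1760 μL total → factor 1760/260 = 6.7692
Step 3: 450 μL brought to 39.4 mL → factor 39400/450 = 87.556
Dilution factor through tube C = 117.73 × 6.7692 × 87.556 = 69775
[tube C] = 6.00 × 10^5 cells/mL / 69775 = 8.60 cells/mL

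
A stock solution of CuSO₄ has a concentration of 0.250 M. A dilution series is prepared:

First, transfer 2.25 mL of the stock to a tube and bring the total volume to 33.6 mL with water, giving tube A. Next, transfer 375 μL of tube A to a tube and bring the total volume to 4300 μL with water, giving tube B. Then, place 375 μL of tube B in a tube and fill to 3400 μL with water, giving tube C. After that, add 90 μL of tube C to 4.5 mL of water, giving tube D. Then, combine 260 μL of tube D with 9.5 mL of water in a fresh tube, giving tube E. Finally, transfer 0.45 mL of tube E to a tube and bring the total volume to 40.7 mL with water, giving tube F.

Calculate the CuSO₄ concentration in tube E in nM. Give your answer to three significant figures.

84.1 nM

Step 1: 2.25 mL brought to 33.6 mL → factor 33.6/2.25 = 14.933
Step 2: 375 μL brought to 4300 μL → factor 4300/375 = 11.467
Step 3: 375 μL brought to 3400 μL → factor 3400/375 = 9.0667
Step 4: 90 μL + 4.5 mL = 4590 μL total → factor 4590/90 = 51
Step 5: 260 μL + 9.5 mL = 9760 μL total → factor 9760/260 = 37.538
Dilution factor through tube E = 14.933 × 11.467 × 9.0667 × 51 × 37.538 = 2.9723 × 10^6
[tube E] = 0.250 M / 2.9723 × 10^6 = 8.411 × 10^-8 M = 84.1 nM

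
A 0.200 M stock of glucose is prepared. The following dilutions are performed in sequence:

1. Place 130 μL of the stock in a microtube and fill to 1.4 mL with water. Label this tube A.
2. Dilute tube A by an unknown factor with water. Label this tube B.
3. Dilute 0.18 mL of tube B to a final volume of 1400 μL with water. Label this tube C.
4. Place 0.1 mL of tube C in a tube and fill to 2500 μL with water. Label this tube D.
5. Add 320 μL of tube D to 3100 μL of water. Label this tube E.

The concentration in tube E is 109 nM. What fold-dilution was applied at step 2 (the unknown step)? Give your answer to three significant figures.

Step 1: 130 μL brought to 1.4 mL → factor 1400/130 = 10.769
Step 2: unknown factor x
Step 3: 0.18 mL brought to 1400 μL → factor 1.4/0.18 = 7.7778
Step 4: 0.1 mL brought to 2500 μL → factor 2.5/0.1 = 25
Step 5: 320 μL + 3100 μL = 3420 μL total → factor 3420/320 = 10.688
Product of known-step factors = 22380
Overall factor = 0.200 M / (109 nM) = 1.8349 × 10^6
x = 1.8349 × 10^6 / 22380 = 82.0

82.0-fold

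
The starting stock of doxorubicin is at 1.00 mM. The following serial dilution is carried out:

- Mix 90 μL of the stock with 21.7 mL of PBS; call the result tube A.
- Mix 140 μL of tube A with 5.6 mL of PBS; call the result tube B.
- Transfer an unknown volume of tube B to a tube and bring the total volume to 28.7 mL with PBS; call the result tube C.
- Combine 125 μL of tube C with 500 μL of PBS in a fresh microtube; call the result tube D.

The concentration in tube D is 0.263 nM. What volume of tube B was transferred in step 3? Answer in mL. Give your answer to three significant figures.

0.375 mL

Step 1: 90 μL + 21.7 mL = 21790 μL total → factor 21790/90 = 242.11
Step 2: 140 μL + 5.6 mL = 5740 μL total → factor 5740/140 = 41
Step 3: v brought to 28.7 mL → factor = 28.7 mL/v
Step 4: 125 μL + 500 μL = 625 μL total → factor 625/125 = 5
Product of known-step factors = 49633
Overall factor = 1.00 mM / (0.263 nM) = 3.8023 × 10^6
Step-3 factor = 3.8023 × 10^6 / 49633 = 76.608
v = 28.7 mL / 76.608 = 0.375 mL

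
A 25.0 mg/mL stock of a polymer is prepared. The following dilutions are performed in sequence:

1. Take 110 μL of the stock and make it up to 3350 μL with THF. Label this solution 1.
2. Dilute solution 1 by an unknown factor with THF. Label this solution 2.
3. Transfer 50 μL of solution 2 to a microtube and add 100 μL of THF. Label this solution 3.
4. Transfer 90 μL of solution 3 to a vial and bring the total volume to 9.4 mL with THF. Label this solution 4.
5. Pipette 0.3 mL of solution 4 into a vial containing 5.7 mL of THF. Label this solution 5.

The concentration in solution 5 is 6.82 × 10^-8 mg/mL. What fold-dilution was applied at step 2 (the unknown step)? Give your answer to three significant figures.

1.92 × 10^3-fold

Step 1: 110 μL brought to 3350 μL → factor 3350/110 = 30.455
Step 2: unknown factor x
Step 3: 50 μL + 100 μL = 150 μL total → factor 150/50 = 3
Step 4: 90 μL brought to 9.4 mL → factor 9400/90 = 104.44
Step 5: 0.3 mL + 5.7 mL = 6 mL total → factor 6/0.3 = 20
Product of known-step factors = 1.9085 × 10^5
Overall factor = 25.0 mg/mL / (6.82 × 10^-8 mg/mL) = 3.6657 × 10^8
x = 3.6657 × 10^8 / 1.9085 × 10^5 = 1.92 × 10^3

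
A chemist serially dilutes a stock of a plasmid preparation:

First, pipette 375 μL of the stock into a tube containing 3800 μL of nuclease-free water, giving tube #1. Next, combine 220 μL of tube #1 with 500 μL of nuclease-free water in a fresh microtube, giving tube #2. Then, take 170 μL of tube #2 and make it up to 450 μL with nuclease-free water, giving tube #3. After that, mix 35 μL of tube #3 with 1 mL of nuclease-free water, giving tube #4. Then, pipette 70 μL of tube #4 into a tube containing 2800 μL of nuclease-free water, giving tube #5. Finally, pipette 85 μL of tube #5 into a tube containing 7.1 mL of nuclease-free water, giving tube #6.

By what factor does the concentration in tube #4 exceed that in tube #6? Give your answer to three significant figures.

Step 1: 375 μL + 3800 μL = 4175 μL total → factor 4175/375 = 11.133
Step 2: 220 μL + 500 μL = 720 μL total → factor 720/220 = 3.2727
Step 3: 170 μL brought to 450 μL → factor 450/170 = 2.6471
Step 4: 35 μL + 1 mL = 1035 μL total → factor 1035/35 = 29.571
Step 5: 70 μL + 2800 μL = 2870 μL total → factor 2870/70 = 41
Step 6: 85 μL + 7.1 mL = 7185 μL total → factor 7185/85 = 84.529
Dilution factor to tube #4 = 2852.1; to tube #6 = 9.8847 × 10^6
[tube #4]/[tube #6] = (factor to tube #6)/(factor to tube #4) = 9.8847 × 10^6/2852.1 = 3.47 × 10^3

3.47 × 10^3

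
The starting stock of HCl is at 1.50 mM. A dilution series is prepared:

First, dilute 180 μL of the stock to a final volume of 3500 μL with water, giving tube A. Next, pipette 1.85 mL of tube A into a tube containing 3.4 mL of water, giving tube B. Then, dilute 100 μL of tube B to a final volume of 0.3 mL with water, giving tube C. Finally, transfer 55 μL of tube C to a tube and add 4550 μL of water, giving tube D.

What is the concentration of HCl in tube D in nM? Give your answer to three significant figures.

Step 1: 180 μL brought to 3500 μL → factor 3500/180 = 19.444
Step 2: 1.85 mL + 3.4 mL = 5.25 mL total → factor 5.25/1.85 = 2.8378
Step 3: 100 μL brought to 0.3 mL → factor 300/100 = 3
Step 4: 55 μL + 4550 μL = 4605 μL total → factor 4605/55 = 83.727
Overall dilution factor = 19.444 × 2.8378 × 3 × 83.727 = 13860
Final = 1.50 mM / 13860 = 0.0001082 mM = 108 nM

108 nM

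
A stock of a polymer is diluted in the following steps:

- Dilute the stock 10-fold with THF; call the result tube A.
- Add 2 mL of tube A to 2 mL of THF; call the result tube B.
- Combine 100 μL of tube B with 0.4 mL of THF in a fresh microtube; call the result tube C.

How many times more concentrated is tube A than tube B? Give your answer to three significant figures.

Step 1: 10-fold → factor 10
Step 2: 2 mL + 2 mL = 4 mL total → factor 4/2 = 2
Dilution factor to tube A = 10; to tube B = 20
[tube A]/[tube B] = (factor to tube B)/(factor to tube A) = 20/10 = 2.00

2.00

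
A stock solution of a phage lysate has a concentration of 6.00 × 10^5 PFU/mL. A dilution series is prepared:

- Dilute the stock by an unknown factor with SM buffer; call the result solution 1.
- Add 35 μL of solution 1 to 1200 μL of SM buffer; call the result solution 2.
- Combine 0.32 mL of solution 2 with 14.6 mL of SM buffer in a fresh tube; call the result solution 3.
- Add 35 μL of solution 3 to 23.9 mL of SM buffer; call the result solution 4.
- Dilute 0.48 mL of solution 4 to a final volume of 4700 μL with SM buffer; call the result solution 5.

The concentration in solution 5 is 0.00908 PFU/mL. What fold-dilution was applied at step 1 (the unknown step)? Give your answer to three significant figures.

6.00-fold

Step 1: unknown factor x
Step 2: 35 μL + 1200 μL = 1235 μL total → factor 1235/35 = 35.286
Step 3: 0.32 mL + 14.6 mL = 14.92 mL total → factor 14.92/0.32 = 46.625
Step 4: 35 μL + 23.9 mL = 23935 μL total → factor 23935/35 = 683.86
Step 5: 0.48 mL brought to 4700 μL → factor 4.7/0.48 = 9.7917
Product of known-step factors = 1.1016 × 10^7
Overall factor = 6.00 × 10^5 PFU/mL / (0.00908 PFU/mL) = 6.6079 × 10^7
x = 6.6079 × 10^7 / 1.1016 × 10^7 = 6.00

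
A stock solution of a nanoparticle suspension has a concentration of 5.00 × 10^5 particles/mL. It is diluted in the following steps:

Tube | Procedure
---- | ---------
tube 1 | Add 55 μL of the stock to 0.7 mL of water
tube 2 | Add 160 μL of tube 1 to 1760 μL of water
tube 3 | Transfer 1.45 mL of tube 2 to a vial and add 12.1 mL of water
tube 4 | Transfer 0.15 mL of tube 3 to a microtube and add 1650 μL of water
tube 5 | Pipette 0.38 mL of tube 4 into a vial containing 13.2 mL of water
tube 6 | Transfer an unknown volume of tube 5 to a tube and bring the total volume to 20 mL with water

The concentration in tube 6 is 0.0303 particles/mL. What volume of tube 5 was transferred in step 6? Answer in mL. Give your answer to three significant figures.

0.800 mL

Step 1: 55 μL + 0.7 mL = 755 μL total → factor 755/55 = 13.727
Step 2: 160 μL + 1760 μL = 1920 μL total → factor 1920/160 = 12
Step 3: 1.45 mL + 12.1 mL = 13.55 mL total → factor 13.55/1.45 = 9.3448
Step 4: 0.15 mL + 1650 μL = 1.8 mL total → factor 1.8/0.15 = 12
Step 5: 0.38 mL + 13.2 mL = 13.58 mL total → factor 13.58/0.38 = 35.737
Step 6: v brought to 20 mL → factor = 20 mL/v
Product of known-step factors = 6.6014 × 10^5
Overall factor = 5.00 × 10^5 particles/mL / (0.0303 particles/mL) = 1.6502 × 10^7
Step-6 factor = 1.6502 × 10^7 / 6.6014 × 10^5 = 24.997
v = 20 mL / 24.997 = 0.800 mL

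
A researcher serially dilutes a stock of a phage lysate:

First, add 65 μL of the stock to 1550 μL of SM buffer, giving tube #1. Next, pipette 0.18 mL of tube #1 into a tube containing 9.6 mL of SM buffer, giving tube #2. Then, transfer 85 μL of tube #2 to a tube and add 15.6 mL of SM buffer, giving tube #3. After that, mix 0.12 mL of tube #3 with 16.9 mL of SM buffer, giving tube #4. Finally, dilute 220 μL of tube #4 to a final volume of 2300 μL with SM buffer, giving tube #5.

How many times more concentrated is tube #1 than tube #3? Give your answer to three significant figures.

1.00 × 10^4

Step 1: 65 μL + 1550 μL = 1615 μL total → factor 1615/65 = 24.846
Step 2: 0.18 mL + 9.6 mL = 9.78 mL total → factor 9.78/0.18 = 54.333
Step 3: 85 μL + 15.6 mL = 15685 μL total → factor 15685/85 = 184.53
Dilution factor to tube #1 = 24.846; to tube #3 = 2.4911 × 10^5
[tube #1]/[tube #3] = (factor to tube #3)/(factor to tube #1) = 2.4911 × 10^5/24.846 = 1.00 × 10^4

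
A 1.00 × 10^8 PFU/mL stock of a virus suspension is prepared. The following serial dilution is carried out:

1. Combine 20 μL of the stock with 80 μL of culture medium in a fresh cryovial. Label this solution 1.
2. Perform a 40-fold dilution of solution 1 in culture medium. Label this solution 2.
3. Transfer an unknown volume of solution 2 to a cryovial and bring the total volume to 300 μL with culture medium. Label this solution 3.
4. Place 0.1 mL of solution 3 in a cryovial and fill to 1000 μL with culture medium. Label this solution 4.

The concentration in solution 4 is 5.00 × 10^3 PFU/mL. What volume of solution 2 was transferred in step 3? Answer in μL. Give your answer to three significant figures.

30.0 μL

Step 1: 20 μL + 80 μL = 100 μL total → factor 100/20 = 5
Step 2: 40-fold → factor 40
Step 3: v brought to 300 μL → factor = 300 μL/v
Step 4: 0.1 mL brought to 1000 μL → factor 1/0.1 = 10
Product of known-step factors = 2000
Overall factor = 1.00 × 10^8 PFU/mL / (5.00 × 10^3 PFU/mL) = 20000
Step-3 factor = 20000 / 2000 = 10
v = 300 μL / 10 = 30.0 μL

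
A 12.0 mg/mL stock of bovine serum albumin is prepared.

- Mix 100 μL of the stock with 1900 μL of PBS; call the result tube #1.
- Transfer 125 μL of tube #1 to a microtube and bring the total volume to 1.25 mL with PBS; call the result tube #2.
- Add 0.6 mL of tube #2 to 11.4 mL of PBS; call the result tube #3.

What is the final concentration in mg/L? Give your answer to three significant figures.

Step 1: 100 μL + 1900 μL = 2000 μL total → factor 2000/100 = 20
Step 2: 125 μL brought to 1.25 mL → factor 1250/125 = 10
Step 3: 0.6 mL + 11.4 mL = 12 mL total → factor 12/0.6 = 20
Overall dilution factor = 20 × 10 × 20 = 4000
Final = 12.0 mg/mL / 4000 = 0.003000 mg/mL = 3.00 mg/L

3.00 mg/L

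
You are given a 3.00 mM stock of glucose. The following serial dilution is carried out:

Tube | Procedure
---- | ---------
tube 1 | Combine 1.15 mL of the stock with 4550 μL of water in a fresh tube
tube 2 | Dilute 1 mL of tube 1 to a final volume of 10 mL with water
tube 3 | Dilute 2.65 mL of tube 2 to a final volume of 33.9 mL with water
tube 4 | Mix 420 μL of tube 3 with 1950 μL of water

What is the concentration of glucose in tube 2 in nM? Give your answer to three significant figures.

6.05 × 10^4 nM

Step 1: 1.15 mL + 4550 μL = 5.7 mL total → factor 5.7/1.15 = 4.9565
Step 2: 1 mL brought to 10 mL → factor 10/1 = 10
Dilution factor through tube 2 = 4.9565 × 10 = 49.565
[tube 2] = 3.00 mM / 49.565 = 0.06053 mM = 6.05 × 10^4 nM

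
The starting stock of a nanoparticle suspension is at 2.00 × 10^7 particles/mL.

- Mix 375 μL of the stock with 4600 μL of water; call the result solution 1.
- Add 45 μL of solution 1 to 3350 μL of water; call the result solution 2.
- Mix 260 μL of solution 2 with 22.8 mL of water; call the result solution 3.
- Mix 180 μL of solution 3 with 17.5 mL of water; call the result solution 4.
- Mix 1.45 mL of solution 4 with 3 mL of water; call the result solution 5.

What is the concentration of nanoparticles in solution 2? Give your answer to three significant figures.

2.00 × 10^4 particles/mL

Step 1: 375 μL + 4600 μL = 4975 μL total → factor 4975/375 = 13.267
Step 2: 45 μL + 3350 μL = 3395 μL total → factor 3395/45 = 75.444
Dilution factor through solution 2 = 13.267 × 75.444 = 1000.9
[solution 2] = 2.00 × 10^7 particles/mL / 1000.9 = 2.00 × 10^4 particles/mL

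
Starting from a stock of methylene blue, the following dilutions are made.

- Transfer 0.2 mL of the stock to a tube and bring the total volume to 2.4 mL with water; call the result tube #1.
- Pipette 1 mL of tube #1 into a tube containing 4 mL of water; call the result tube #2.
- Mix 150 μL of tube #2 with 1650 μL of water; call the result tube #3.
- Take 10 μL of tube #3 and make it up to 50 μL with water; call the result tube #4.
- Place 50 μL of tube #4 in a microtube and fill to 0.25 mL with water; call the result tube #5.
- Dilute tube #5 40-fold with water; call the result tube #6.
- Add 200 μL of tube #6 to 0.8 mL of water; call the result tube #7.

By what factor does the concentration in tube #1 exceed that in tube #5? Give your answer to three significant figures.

Step 1: 0.2 mL brought to 2.4 mL → factor 2.4/0.2 = 12
Step 2: 1 mL + 4 mL = 5 mL total → factor 5/1 = 5
Step 3: 150 μL + 1650 μL = 1800 μL total → factor 1800/150 = 12
Step 4: 10 μL brought to 50 μL → factor 50/10 = 5
Step 5: 50 μL brought to 0.25 mL → factor 250/50 = 5
Dilution factor to tube #1 = 12; to tube #5 = 18000
[tube #1]/[tube #5] = (factor to tube #5)/(factor to tube #1) = 18000/12 = 1.50 × 10^3

1.50 × 10^3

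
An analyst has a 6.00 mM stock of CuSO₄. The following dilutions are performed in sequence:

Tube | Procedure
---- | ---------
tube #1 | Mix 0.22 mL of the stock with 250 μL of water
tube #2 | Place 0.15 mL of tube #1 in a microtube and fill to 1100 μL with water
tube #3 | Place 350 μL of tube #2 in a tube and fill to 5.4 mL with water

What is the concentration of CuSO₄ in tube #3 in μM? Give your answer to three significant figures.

Step 1: 0.22 mL + 250 μL = 0.47 mL total → factor 0.47/0.22 = 2.1364
Step 2: 0.15 mL brought to 1100 μL → factor 1.1/0.15 = 7.3333
Step 3: 350 μL brought to 5.4 mL → factor 5400/350 = 15.429
Overall dilution factor = 2.1364 × 7.3333 × 15.429 = 241.71
Final = 6.00 mM / 241.71 = 0.02482 mM = 24.8 μM

24.8 μM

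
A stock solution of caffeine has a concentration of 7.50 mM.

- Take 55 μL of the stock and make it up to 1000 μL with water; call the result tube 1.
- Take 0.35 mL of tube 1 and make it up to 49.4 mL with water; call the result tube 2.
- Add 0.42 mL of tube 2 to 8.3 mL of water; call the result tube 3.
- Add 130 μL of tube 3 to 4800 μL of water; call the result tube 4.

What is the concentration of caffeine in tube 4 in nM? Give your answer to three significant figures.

Step 1: 55 μL brought to 1000 μL → factor 1000/55 = 18.182
Step 2: 0.35 mL brought to 49.4 mL → factor 49.4/0.35 = 141.14
Step 3: 0.42 mL + 8.3 mL = 8.72 mL total → factor 8.72/0.42 = 20.762
Step 4: 130 μL + 4800 μL = 4930 μL total → factor 4930/130 = 37.923
Overall dilution factor = 18.182 × 141.14 × 20.762 × 37.923 = 2.0205 × 10^6
Final = 7.50 mM / 2.0205 × 10^6 = 3.712 × 10^-6 mM = 3.71 nM

3.71 nM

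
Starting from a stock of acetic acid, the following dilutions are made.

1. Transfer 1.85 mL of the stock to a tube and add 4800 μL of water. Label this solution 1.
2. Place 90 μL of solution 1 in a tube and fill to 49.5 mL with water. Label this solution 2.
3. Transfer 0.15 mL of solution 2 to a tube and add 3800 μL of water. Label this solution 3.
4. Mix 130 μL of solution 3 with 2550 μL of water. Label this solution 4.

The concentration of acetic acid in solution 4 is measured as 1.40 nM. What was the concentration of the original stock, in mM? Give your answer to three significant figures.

1.50 mM

Step 1: 1.85 mL + 4800 μL = 6.65 mL total → factor 6.65/1.85 = 3.5946
Step 2: 90 μL brought to 49.5 mL → factor 49500/90 = 550
Step 3: 0.15 mL + 3800 μL = 3.95 mL total → factor 3.95/0.15 = 26.333
Step 4: 130 μL + 2550 μL = 2680 μL total → factor 2680/130 = 20.615
Overall dilution factor = 3.5946 × 550 × 26.333 × 20.615 = 1.0733 × 10^6
Stock = 1.40 nM × 1.0733 × 10^6 = 1.503 × 10^6 nM = 1.50 mM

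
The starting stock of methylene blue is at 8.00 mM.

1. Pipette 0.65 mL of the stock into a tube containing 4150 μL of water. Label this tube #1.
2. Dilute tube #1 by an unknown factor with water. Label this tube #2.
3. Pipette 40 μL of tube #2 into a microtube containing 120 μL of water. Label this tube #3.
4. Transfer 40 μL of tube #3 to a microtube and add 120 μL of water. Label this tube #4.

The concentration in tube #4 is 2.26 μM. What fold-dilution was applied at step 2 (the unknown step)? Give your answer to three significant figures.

30.0-fold

Step 1: 0.65 mL + 4150 μL = 4.8 mL total → factor 4.8/0.65 = 7.3846
Step 2: unknown factor x
Step 3: 40 μL + 120 μL = 160 μL total → factor 160/40 = 4
Step 4: 40 μL + 120 μL = 160 μL total → factor 160/40 = 4
Product of known-step factors = 118.15
Overall factor = 8.00 mM / (2.26 μM) = 3539.8
x = 3539.8 / 118.15 = 30.0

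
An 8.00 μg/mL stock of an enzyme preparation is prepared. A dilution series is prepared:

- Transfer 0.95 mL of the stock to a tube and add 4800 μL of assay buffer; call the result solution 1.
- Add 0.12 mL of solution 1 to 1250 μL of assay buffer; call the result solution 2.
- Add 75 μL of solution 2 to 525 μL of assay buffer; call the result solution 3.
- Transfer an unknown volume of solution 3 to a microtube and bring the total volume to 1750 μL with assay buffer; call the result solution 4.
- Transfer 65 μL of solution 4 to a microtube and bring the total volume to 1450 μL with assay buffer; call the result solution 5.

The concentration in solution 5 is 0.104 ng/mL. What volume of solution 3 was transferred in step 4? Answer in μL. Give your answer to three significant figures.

281 μL

Step 1: 0.95 mL + 4800 μL = 5.75 mL total → factor 5.75/0.95 = 6.0526
Step 2: 0.12 mL + 1250 μL = 1.37 mL total → factor 1.37/0.12 = 11.417
Step 3: 75 μL + 525 μL = 600 μL total → factor 600/75 = 8
Step 4: v brought to 1750 μL → factor = 1750 μL/v
Step 5: 65 μL brought to 1450 μL → factor 1450/65 = 22.308
Product of known-step factors = 12332
Overall factor = 8.00 μg/mL / (0.104 ng/mL) = 76923
Step-4 factor = 76923 / 12332 = 6.2378
v = 1750 μL / 6.2378 = 281 μL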